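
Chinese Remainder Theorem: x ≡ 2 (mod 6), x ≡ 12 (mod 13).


m₁ = 6, m₂ = 13, gcd = 1, so CRT applies. M = m₁·m₂ = 78
Let M₁ = M/m₁ = 13, M₂ = M/m₂ = 6
Find y₁ ≡ M₁⁻¹ (mod m₁): 13⁻¹ ≡ 1 (mod 6)
Find y₂ ≡ M₂⁻¹ (mod m₂): 6⁻¹ ≡ 11 (mod 13)
x = a₁·M₁·y₁ + a₂·M₂·y₂ = 2·13·1 + 12·6·11 = 818
Reduce mod 78: x ≡ 38
Check: 38 mod 6 = 2 ✓, 38 mod 13 = 12 ✓

x ≡ 38 (mod 78)


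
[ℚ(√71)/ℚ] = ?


√71 has minimal polynomial x² - 71 (irreducible over ℚ since 71 is squarefree)

[ℚ(√71)/ℚ] = 2


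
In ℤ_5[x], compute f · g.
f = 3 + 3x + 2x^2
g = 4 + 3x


Expand and collect like terms; reduce coefficients mod 5:
x^0: 3·4 = 12 ≡ 2 (mod 5)
x^1: 3·3 + 3·4 = 21 ≡ 1 (mod 5)
x^2: 3·3 + 2·4 = 17 ≡ 2 (mod 5)
x^3: 2·3 = 6 ≡ 1 (mod 5)
Result: 2 + x + 2x^2 + x^3

f · g = 2 + x + 2x^2 + x^3


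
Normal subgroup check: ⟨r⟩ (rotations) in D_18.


H = ⟨r⟩ (rotations) in D_18
The rotation subgroup ⟨r⟩ has index 2 in D_18, so it is normal

Yes, normal subgroup


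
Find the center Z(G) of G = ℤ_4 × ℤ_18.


Z(G) = {g ∈ G | gx = xg for all x ∈ G}
Direct product of abelian groups is abelian, so Z(G) = G

Z(ℤ_4 × ℤ_18) = ℤ_4 × ℤ_18


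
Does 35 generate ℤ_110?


g generates ℤ_n iff gcd(g, n) = 1
gcd(35, 110) = 5
Since gcd = 5 ≠ 1, ⟨35⟩ has order 22 < 110, so 35 is not a generator.

No, 35 does not generate ℤ_110


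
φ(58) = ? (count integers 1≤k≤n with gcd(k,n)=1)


Factor n: 58 = 2 × 29
φ(n) = n · ∏(1 - 1/p) over distinct primes p | n
φ(58) = 58 · (1 - 1/2) · (1 - 1/29) = 28

φ(58) = 28


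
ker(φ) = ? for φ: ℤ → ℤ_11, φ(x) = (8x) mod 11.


Kernel = preimage of identity
ker(φ) = {x ∈ ℤ : 8x ≡ 0 (mod 11)}. gcd(8,11) = 1, so 8x ≡ 0 (mod 11) ⟺ x ≡ 0 (mod 11/1 = 11). Hence ker(φ) = 11ℤ

ker(φ) = 11ℤ


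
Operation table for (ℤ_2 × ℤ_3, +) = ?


Elements: {(0,0), (0,1), (0,2), (1,0), (1,1), (1,2)}
Operation: componentwise addition mod (2, 3)
Entry (a, b) = ((a₁+b₁) mod 2, (a₂+b₂) mod 3)

Cayley table:
      | (0,0) | (0,1) | (0,2) | (1,0) | (1,1) | (1,2)
(0,0) | (0,0) | (0,1) | (0,2) | (1,0) | (1,1) | (1,2)
(0,1) | (0,1) | (0,2) | (0,0) | (1,1) | (1,2) | (1,0)
(0,2) | (0,2) | (0,0) | (0,1) | (1,2) | (1,0) | (1,1)
(1,0) | (1,0) | (1,1) | (1,2) | (0,0) | (0,1) | (0,2)
(1,1) | (1,1) | (1,2) | (1,0) | (0,1) | (0,2) | (0,0)
(1,2) | (1,2) | (1,0) | (1,1) | (0,2) | (0,0) | (0,1)


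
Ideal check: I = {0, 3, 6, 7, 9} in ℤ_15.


Check ideal conditions for I = {0, 3, 6, 7, 9} in ℤ_15:
(1) I is an additive subgroup? No
(2) For r ∈ ℤ_15 and a ∈ I: r·a ∈ I? No  [counterexample: r=2, a=6, r·a mod 15 = 12 ∉ I]

No, I is not an ideal of ℤ_15


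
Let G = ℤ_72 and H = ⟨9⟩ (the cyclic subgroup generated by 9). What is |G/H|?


|⟨9⟩| = n / gcd(9, 72) = 72 / 9 = 8
H is normal (ℤ_72 is abelian).
|G/H| = |G| / |H| = 72 / 8 = 9

|G/H| = 9


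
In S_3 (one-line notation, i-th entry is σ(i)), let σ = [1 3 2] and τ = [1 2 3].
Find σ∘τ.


σ∘τ: apply τ first, then σ
1 →τ 1 →σ 1
2 →τ 2 →σ 3
3 →τ 3 →σ 2

σ∘τ = [1 3 2]


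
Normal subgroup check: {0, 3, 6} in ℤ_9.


H = {0, 3, 6} in ℤ_9
ℤ_9 is abelian; every subgroup of an abelian group is normal

Yes, normal subgroup


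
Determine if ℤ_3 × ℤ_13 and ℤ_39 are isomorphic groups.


Comparing ℤ_3 × ℤ_13 and ℤ_39:
gcd(3,13) = 1, so ℤ_3 × ℤ_13 ≅ ℤ_39 (CRT)

Yes, ℤ_3 × ℤ_13 ≅ ℤ_39


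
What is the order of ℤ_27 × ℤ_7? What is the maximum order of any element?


|ℤ_27 × ℤ_7| = 27 × 7 = 189
Max element order = lcm(27,7) = 189
Cyclic? Yes (gcd=1)

|ℤ_27×ℤ_7| = 189, max element order = 189


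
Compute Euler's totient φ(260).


Factor n: 260 = 2^2 × 5 × 13
φ(n) = n · ∏(1 - 1/p) over distinct primes p | n
φ(260) = 260 · (1 - 1/2) · (1 - 1/5) · (1 - 1/13) = 96

φ(260) = 96


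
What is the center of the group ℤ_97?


Z(G) = {g ∈ G | gx = xg for all x ∈ G}
ℤ_97 is abelian, so Z(G) = G

Z(ℤ_97) = ℤ_97


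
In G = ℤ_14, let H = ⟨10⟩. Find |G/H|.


|⟨10⟩| = n / gcd(10, 14) = 14 / 2 = 7
H is normal (ℤ_14 is abelian).
|G/H| = |G| / |H| = 14 / 7 = 2

|G/H| = 2


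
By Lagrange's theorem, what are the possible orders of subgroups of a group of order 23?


Lagrange's theorem: |H| divides |G|
|G| = 23
Divisors of 23: 1, 23

Possible subgroup orders: {1, 23}


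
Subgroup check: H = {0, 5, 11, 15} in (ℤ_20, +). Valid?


Subgroup test for H = {0, 5, 11, 15} in (ℤ_20, +):
(1) 0 ∈ H? Yes
(2) Closure: for all a,b ∈ H, (a+b) mod 20 ∈ H? No  [counterexample: 5 + 5 = 10 ∉ H]
(3) Inverses: for all a ∈ H, -a mod 20 ∈ H? No

No, H is not a subgroup of ℤ_20


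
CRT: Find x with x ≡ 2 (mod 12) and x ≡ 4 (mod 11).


m₁ = 12, m₂ = 11, gcd = 1, so CRT applies. M = m₁·m₂ = 132
Let M₁ = M/m₁ = 11, M₂ = M/m₂ = 12
Find y₁ ≡ M₁⁻¹ (mod m₁): 11⁻¹ ≡ 11 (mod 12)
Find y₂ ≡ M₂⁻¹ (mod m₂): 12⁻¹ ≡ 1 (mod 11)
x = a₁·M₁·y₁ + a₂·M₂·y₂ = 2·11·11 + 4·12·1 = 290
Reduce mod 132: x ≡ 26
Check: 26 mod 12 = 2 ✓, 26 mod 11 = 4 ✓

x ≡ 26 (mod 132)


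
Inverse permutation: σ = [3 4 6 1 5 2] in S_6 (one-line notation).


To find σ⁻¹, swap domain and range:
σ(1) = 3 → σ⁻¹(3) = 1
σ(2) = 4 → σ⁻¹(4) = 2
σ(3) = 6 → σ⁻¹(6) = 3
σ(4) = 1 → σ⁻¹(1) = 4
σ(5) = 5 → σ⁻¹(5) = 5
σ(6) = 2 → σ⁻¹(2) = 6

σ⁻¹ = [4 6 1 2 5 3]


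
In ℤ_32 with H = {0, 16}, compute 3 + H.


3 + H = {3 + h (mod 32) : h ∈ H}
3+0=3, 3+16=19

3 + H = {3, 19}


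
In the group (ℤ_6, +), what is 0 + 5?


Operation: addition mod 6
0 + 5 = (a + b) mod 6 with a = 0, b = 5

0 + 5 = 5


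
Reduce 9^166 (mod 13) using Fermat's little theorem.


Fermat's little theorem: if p is prime and gcd(a,p)=1, then a^(p-1) ≡ 1 (mod p)
p = 13 is prime, gcd(9,13) = 1
Reduce exponent: 166 mod 12 = 10
So 9^166 ≡ 9^10 (mod 13)
9^10 mod 13 = 9

9^166 ≡ 9 (mod 13)


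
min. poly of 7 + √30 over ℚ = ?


Let α = 7 + √30. Then α - 7 = √30, so (α - 7)² = 30, giving α² - 14α + 19 = 0. Degree 2 and α ∉ ℚ, so this is the minimal polynomial.

Minimal polynomial: x² - 14x + 19


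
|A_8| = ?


|A_n| = n!/2 (even permutations)
|A_8| = 8!/2 = 40320/2 = 20160

|A_8| = 20160


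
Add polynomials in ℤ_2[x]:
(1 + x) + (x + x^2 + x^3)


Add coefficients mod 2:
x^0: 1 + 0 = 1 (mod 2)
x^1: 1 + 1 = 0 (mod 2)
x^2: 0 + 1 = 1 (mod 2)
x^3: 0 + 1 = 1 (mod 2)
Result: 1 + x^2 + x^3

f + g = 1 + x^2 + x^3


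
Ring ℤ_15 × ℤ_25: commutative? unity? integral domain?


Direct product ring; commutative with unity (1,1); but (1,0)·(0,1) = (0,0) gives zero divisors, so not an integral domain
Commutative: Yes
Integral domain: No
Has unity: Yes

ℤ_15 × ℤ_25: Commutative=Yes, Unity=Yes


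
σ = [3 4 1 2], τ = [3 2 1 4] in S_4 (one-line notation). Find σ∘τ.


σ∘τ: apply τ first, then σ
1 →τ 3 →σ 1
2 →τ 2 →σ 4
3 →τ 1 →σ 3
4 →τ 4 →σ 2

σ∘τ = [1 4 3 2]


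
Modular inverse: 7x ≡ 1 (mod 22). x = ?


Use the extended Euclidean algorithm to write 1 = 7·s + 22·t; then s mod 22 is the inverse.
Euclidean algorithm:
  7 = 0·22 + 7
  22 = 3·7 + 1
  7 = 7·1 + 0
gcd(7,22) = 1
Back-substitution gives: 7·(-3) + 22·(1) = 1
So 7⁻¹ ≡ -3 ≡ 19 (mod 22)
Check: 7 × 19 = 133 ≡ 1 (mod 22) ✓

7⁻¹ ≡ 19 (mod 22)


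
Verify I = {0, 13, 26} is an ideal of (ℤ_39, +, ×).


Check ideal conditions for I = {0, 13, 26} in ℤ_39:
(1) I is an additive subgroup? Yes
(2) For r ∈ ℤ_39 and a ∈ I: r·a ∈ I? Yes

Yes, I is an ideal of ℤ_39


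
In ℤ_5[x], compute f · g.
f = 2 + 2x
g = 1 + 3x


Expand and collect like terms; reduce coefficients mod 5:
x^0: 2·1 = 2 ≡ 2 (mod 5)
x^1: 2·3 + 2·1 = 8 ≡ 3 (mod 5)
x^2: 2·3 = 6 ≡ 1 (mod 5)
Result: 2 + 3x + x^2

f · g = 2 + 3x + x^2


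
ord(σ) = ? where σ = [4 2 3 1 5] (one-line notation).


Cycle decomposition: (1 4)
Cycle lengths: 2
Order = lcm(2) = 2

ord(σ) = 2


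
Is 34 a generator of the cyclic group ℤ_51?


g generates ℤ_n iff gcd(g, n) = 1
gcd(34, 51) = 17
Since gcd = 17 ≠ 1, ⟨34⟩ has order 3 < 51, so 34 is not a generator.

No, 34 does not generate ℤ_51


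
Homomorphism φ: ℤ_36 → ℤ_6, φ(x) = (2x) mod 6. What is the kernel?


Kernel = preimage of identity
ker(φ) = {x ∈ ℤ_36 : 2x ≡ 0 (mod 6)}. Since 6 | 36, φ is well-defined. The kernel is the cyclic subgroup ⟨3⟩ of ℤ_36 (order 12), i.e. {0, 3, 6, 9, 12, 15, 18, 21, 24, 27, 30, 33}

ker(φ) = {0, 3, 6, 9, 12, 15, 18, 21, 24, 27, 30, 33}


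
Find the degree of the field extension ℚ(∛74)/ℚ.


∛74 has minimal polynomial x³ - 74 (irreducible over ℚ since 74 is not a perfect cube)

[ℚ(∛74)/ℚ] = 3


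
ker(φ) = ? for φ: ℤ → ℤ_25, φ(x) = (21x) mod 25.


Kernel = preimage of identity
ker(φ) = {x ∈ ℤ : 21x ≡ 0 (mod 25)}. gcd(21,25) = 1, so 21x ≡ 0 (mod 25) ⟺ x ≡ 0 (mod 25/1 = 25). Hence ker(φ) = 25ℤ

ker(φ) = 25ℤ


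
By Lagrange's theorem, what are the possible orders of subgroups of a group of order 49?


Lagrange's theorem: |H| divides |G|
|G| = 49
Divisors of 49: 1, 7, 49

Possible subgroup orders: {1, 7, 49}


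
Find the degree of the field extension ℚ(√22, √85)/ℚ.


[ℚ(√22,√85):ℚ] = [ℚ(√22,√85):ℚ(√22)]·[ℚ(√22):ℚ] = 2·2 = 4

[ℚ(√22, √85)/ℚ] = 4


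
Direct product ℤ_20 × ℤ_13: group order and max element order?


|ℤ_20 × ℤ_13| = 20 × 13 = 260
Max element order = lcm(20,13) = 260
Cyclic? Yes (gcd=1)

|ℤ_20×ℤ_13| = 260, max element order = 260


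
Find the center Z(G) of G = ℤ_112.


Z(G) = {g ∈ G | gx = xg for all x ∈ G}
ℤ_112 is abelian, so Z(G) = G

Z(ℤ_112) = ℤ_112


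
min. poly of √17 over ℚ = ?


√17 satisfies x² - 17 = 0, irreducible over ℚ since 17 is squarefree

Minimal polynomial: x² - 17


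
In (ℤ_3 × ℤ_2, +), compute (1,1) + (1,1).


Operation: componentwise addition mod (3, 2)
(1,1) + (1,1) = ((a₁+b₁) mod 3, (a₂+b₂) mod 2) with a = (1,1), b = (1,1)

(1,1) + (1,1) = (2,0)


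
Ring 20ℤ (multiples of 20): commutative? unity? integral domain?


20ℤ is a commutative ring under +,× but has no multiplicative identity (1 ∉ 20ℤ); it has no zero divisors, but without unity it is not an integral domain
Commutative: Yes
Integral domain: No
Has unity: No

20ℤ (multiples of 20): Commutative=Yes, Unity=No


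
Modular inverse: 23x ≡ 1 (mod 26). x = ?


Use the extended Euclidean algorithm to write 1 = 23·s + 26·t; then s mod 26 is the inverse.
Euclidean algorithm:
  23 = 0·26 + 23
  26 = 1·23 + 3
  23 = 7·3 + 2
  3 = 1·2 + 1
  2 = 2·1 + 0
gcd(23,26) = 1
Back-substitution gives: 23·(-9) + 26·(8) = 1
So 23⁻¹ ≡ -9 ≡ 17 (mod 26)
Check: 23 × 17 = 391 ≡ 1 (mod 26) ✓

23⁻¹ ≡ 17 (mod 26)


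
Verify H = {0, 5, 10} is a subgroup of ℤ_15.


Subgroup test for H = {0, 5, 10} in (ℤ_15, +):
(1) 0 ∈ H? Yes
(2) Closure: for all a,b ∈ H, (a+b) mod 15 ∈ H? Yes
(3) Inverses: for all a ∈ H, -a mod 15 ∈ H? Yes

Yes, H is a subgroup of ℤ_15


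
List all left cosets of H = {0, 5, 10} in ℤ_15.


H = {0, 5, 10}, |H| = 3
Number of cosets = |G|/|H| = 15/3 = 5
0 + H = {0, 5, 10}
1 + H = {1, 6, 11}
2 + H = {2, 7, 12}
3 + H = {3, 8, 13}
4 + H = {4, 9, 14}

Cosets: 0+H={0,5,10}; 1+H={1,6,11}; 2+H={2,7,12}; 3+H={3,8,13}; 4+H={4,9,14}


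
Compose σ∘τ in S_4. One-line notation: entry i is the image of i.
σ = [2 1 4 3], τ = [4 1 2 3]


σ∘τ: apply τ first, then σ
1 →τ 4 →σ 3
2 →τ 1 →σ 2
3 →τ 2 →σ 1
4 →τ 3 →σ 4

σ∘τ = [3 2 1 4]


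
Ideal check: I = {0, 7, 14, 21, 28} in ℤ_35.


Check ideal conditions for I = {0, 7, 14, 21, 28} in ℤ_35:
(1) I is an additive subgroup? Yes
(2) For r ∈ ℤ_35 and a ∈ I: r·a ∈ I? Yes

Yes, I is an ideal of ℤ_35


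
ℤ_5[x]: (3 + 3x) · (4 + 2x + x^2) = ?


Expand and collect like terms; reduce coefficients mod 5:
x^0: 3·4 = 12 ≡ 2 (mod 5)
x^1: 3·2 + 3·4 = 18 ≡ 3 (mod 5)
x^2: 3·1 + 3·2 = 9 ≡ 4 (mod 5)
x^3: 3·1 = 3 ≡ 3 (mod 5)
Result: 2 + 3x + 4x^2 + 3x^3

f · g = 2 + 3x + 4x^2 + 3x^3


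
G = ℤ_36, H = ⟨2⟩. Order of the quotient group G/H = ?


|⟨2⟩| = n / gcd(2, 36) = 36 / 2 = 18
H is normal (ℤ_36 is abelian).
|G/H| = |G| / |H| = 36 / 18 = 2

|G/H| = 2


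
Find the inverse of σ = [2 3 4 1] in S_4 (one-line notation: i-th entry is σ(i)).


To find σ⁻¹, swap domain and range:
σ(1) = 2 → σ⁻¹(2) = 1
σ(2) = 3 → σ⁻¹(3) = 2
σ(3) = 4 → σ⁻¹(4) = 3
σ(4) = 1 → σ⁻¹(1) = 4

σ⁻¹ = [4 1 2 3]


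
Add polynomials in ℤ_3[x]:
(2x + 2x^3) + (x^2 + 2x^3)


Add coefficients mod 3:
x^0: 0 + 0 = 0 (mod 3)
x^1: 2 + 0 = 2 (mod 3)
x^2: 0 + 1 = 1 (mod 3)
x^3: 2 + 2 = 1 (mod 3)
Result: 2x + x^2 + x^3

f + g = 2x + x^2 + x^3


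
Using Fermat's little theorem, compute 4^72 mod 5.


Fermat's little theorem: if p is prime and gcd(a,p)=1, then a^(p-1) ≡ 1 (mod p)
p = 5 is prime, gcd(4,5) = 1
Reduce exponent: 72 mod 4 = 0
So 4^72 ≡ 4^0 (mod 5)
4^0 = 1

4^72 ≡ 1 (mod 5)


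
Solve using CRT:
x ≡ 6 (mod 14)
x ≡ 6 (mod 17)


m₁ = 14, m₂ = 17, gcd = 1, so CRT applies. M = m₁·m₂ = 238
Let M₁ = M/m₁ = 17, M₂ = M/m₂ = 14
Find y₁ ≡ M₁⁻¹ (mod m₁): 17⁻¹ ≡ 5 (mod 14)
Find y₂ ≡ M₂⁻¹ (mod m₂): 14⁻¹ ≡ 11 (mod 17)
x = a₁·M₁·y₁ + a₂·M₂·y₂ = 6·17·5 + 6·14·11 = 1434
Reduce mod 238: x ≡ 6
Check: 6 mod 14 = 6 ✓, 6 mod 17 = 6 ✓

x ≡ 6 (mod 238)


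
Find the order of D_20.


|D_n| = 2n (n rotations and n reflections)
|D_20| = 2×20 = 40

|D_20| = 40


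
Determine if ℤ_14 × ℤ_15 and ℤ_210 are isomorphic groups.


Comparing ℤ_14 × ℤ_15 and ℤ_210:
gcd(14,15) = 1, so ℤ_14 × ℤ_15 ≅ ℤ_210 (CRT)

Yes, ℤ_14 × ℤ_15 ≅ ℤ_210


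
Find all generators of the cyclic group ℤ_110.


g generates ℤ_n iff gcd(g,n) = 1
Prime factors of 110: 2, 5, 11
Generators are g ∈ {1,...,109} not divisible by any of these primes.
Generators: {1, 3, 7, 9, 13, 17, 19, 21, 23, 27, 29, 31, 37, 39, 41, 43, 47, 49, 51, 53, 57, 59, 61, 63, 67, 69, 71, 73, 79, 81, 83, 87, 89, 91, 93, 97, 101, 103, 107, 109}
Number of generators = φ(110) = 40

Generators of ℤ_110 = {1, 3, 7, 9, 13, 17, 19, 21, 23, 27, 29, 31, 37, 39, 41, 43, 47, 49, 51, 53, 57, 59, 61, 63, 67, 69, 71, 73, 79, 81, 83, 87, 89, 91, 93, 97, 101, 103, 107, 109}


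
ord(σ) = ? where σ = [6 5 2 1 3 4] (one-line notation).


Cycle decomposition: (1 6 4) (2 5 3)
Cycle lengths: 3, 3
Order = lcm(3, 3) = 3

ord(σ) = 3


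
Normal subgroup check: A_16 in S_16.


H = A_16 in S_16
A_16 has index 2 in S_16, and every subgroup of index 2 is normal

Yes, normal subgroup


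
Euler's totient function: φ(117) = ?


Factor n: 117 = 3^2 × 13
φ(n) = n · ∏(1 - 1/p) over distinct primes p | n
φ(117) = 117 · (1 - 1/3) · (1 - 1/13) = 72

φ(117) = 72


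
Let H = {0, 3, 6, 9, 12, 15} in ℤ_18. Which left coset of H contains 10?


10 + H = {10 + h (mod 18) : h ∈ H}
10+0=10, 10+3=13, 10+6=16, 10+9=1, 10+12=4, 10+15=7
10 + H = {1, 4, 7, 10, 13, 16} = 1 + H

10 + H = {1, 4, 7, 10, 13, 16}


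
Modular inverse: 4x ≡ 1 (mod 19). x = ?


Use the extended Euclidean algorithm to write 1 = 4·s + 19·t; then s mod 19 is the inverse.
Euclidean algorithm:
  4 = 0·19 + 4
  19 = 4·4 + 3
  4 = 1·3 + 1
  3 = 3·1 + 0
gcd(4,19) = 1
Back-substitution gives: 4·(5) + 19·(-1) = 1
So 4⁻¹ ≡ 5 ≡ 5 (mod 19)
Check: 4 × 5 = 20 ≡ 1 (mod 19) ✓

4⁻¹ ≡ 5 (mod 19)


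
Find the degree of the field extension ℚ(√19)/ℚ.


√19 has minimal polynomial x² - 19 (irreducible over ℚ since 19 is squarefree)

[ℚ(√19)/ℚ] = 2


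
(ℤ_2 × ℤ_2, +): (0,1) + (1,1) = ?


Operation: componentwise addition mod (2, 2)
(0,1) + (1,1) = ((a₁+b₁) mod 2, (a₂+b₂) mod 2) with a = (0,1), b = (1,1)

(0,1) + (1,1) = (1,0)


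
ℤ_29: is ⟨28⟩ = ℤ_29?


g generates ℤ_n iff gcd(g, n) = 1
gcd(28, 29) = 1
Since gcd = 1, 28 is a generator.

Yes, 28 generates ℤ_29


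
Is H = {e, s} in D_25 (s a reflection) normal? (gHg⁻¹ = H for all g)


H = {e, s} in D_25 (s a reflection)
r·s·r⁻¹ = sr⁻² ≠ s for n ≥ 3, so {e, s} is not closed under conjugation

No, not a normal subgroup


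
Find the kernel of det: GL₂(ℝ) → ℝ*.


Kernel = preimage of identity
ker(det) = {A | det(A) = 1} = SL₂(ℝ)

ker(det) = SL₂(ℝ)


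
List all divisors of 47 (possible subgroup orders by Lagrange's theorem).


Lagrange's theorem: |H| divides |G|
|G| = 47
Divisors of 47: 1, 47

Possible subgroup orders: {1, 47}


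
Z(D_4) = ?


Z(G) = {g ∈ G | gx = xg for all x ∈ G}
For even n, Z(D_n) = {e, r^(n/2)}: the 180° rotation r^2 commutes with every reflection and rotation

Z(D_4) = {e, r^2}


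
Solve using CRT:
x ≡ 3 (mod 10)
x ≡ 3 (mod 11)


m₁ = 10, m₂ = 11, gcd = 1, so CRT applies. M = m₁·m₂ = 110
Let M₁ = M/m₁ = 11, M₂ = M/m₂ = 10
Find y₁ ≡ M₁⁻¹ (mod m₁): 11⁻¹ ≡ 1 (mod 10)
Find y₂ ≡ M₂⁻¹ (mod m₂): 10⁻¹ ≡ 10 (mod 11)
x = a₁·M₁·y₁ + a₂·M₂·y₂ = 3·11·1 + 3·10·10 = 333
Reduce mod 110: x ≡ 3
Check: 3 mod 10 = 3 ✓, 3 mod 11 = 3 ✓

x ≡ 3 (mod 110)


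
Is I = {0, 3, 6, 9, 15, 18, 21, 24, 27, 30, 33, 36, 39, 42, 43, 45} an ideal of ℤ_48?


Check ideal conditions for I = {0, 3, 6, 9, 15, 18, 21, 24, 27, 30, 33, 36, 39, 42, 43, 45} in ℤ_48:
(1) I is an additive subgroup? No
(2) For r ∈ ℤ_48 and a ∈ I: r·a ∈ I? No  [counterexample: r=2, a=6, r·a mod 48 = 12 ∉ I]

No, I is not an ideal of ℤ_48


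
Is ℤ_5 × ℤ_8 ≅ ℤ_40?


Comparing ℤ_5 × ℤ_8 and ℤ_40:
gcd(5,8) = 1, so ℤ_5 × ℤ_8 ≅ ℤ_40 (CRT)

Yes, ℤ_5 × ℤ_8 ≅ ℤ_40


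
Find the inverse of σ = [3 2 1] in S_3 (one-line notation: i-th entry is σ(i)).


To find σ⁻¹, swap domain and range:
σ(1) = 3 → σ⁻¹(3) = 1
σ(2) = 2 → σ⁻¹(2) = 2
σ(3) = 1 → σ⁻¹(1) = 3

σ⁻¹ = [3 2 1]


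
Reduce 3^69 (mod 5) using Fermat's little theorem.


Fermat's little theorem: if p is prime and gcd(a,p)=1, then a^(p-1) ≡ 1 (mod p)
p = 5 is prime, gcd(3,5) = 1
Reduce exponent: 69 mod 4 = 1
So 3^69 ≡ 3^1 (mod 5)
3^1 mod 5 = 3

3^69 ≡ 3 (mod 5)


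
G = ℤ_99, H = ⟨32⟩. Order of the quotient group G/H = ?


|⟨32⟩| = n / gcd(32, 99) = 99 / 1 = 99
H is normal (ℤ_99 is abelian).
|G/H| = |G| / |H| = 99 / 99 = 1

|G/H| = 1


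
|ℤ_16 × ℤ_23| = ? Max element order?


|ℤ_16 × ℤ_23| = 16 × 23 = 368
Max element order = lcm(16,23) = 368
Cyclic? Yes (gcd=1)

|ℤ_16×ℤ_23| = 368, max element order = 368


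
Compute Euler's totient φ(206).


Factor n: 206 = 2 × 103
φ(n) = n · ∏(1 - 1/p) over distinct primes p | n
φ(206) = 206 · (1 - 1/2) · (1 - 1/103) = 102

φ(206) = 102


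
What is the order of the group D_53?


|D_n| = 2n (n rotations and n reflections)
|D_53| = 2×53 = 106

|D_53| = 106


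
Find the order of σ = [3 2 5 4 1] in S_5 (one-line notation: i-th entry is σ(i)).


Cycle decomposition: (1 3 5)
Cycle lengths: 3
Order = lcm(3) = 3

ord(σ) = 3


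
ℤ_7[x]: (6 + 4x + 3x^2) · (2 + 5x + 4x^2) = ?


Expand and collect like terms; reduce coefficients mod 7:
x^0: 6·2 = 12 ≡ 5 (mod 7)
x^1: 6·5 + 4·2 = 38 ≡ 3 (mod 7)
x^2: 6·4 + 4·5 + 3·2 = 50 ≡ 1 (mod 7)
x^3: 4·4 + 3·5 = 31 ≡ 3 (mod 7)
x^4: 3·4 = 12 ≡ 5 (mod 7)
Result: 5 + 3x + x^2 + 3x^3 + 5x^4

f · g = 5 + 3x + x^2 + 3x^3 + 5x^4


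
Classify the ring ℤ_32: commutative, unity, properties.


ℤ_32 is a commutative ring with unity 1; 32 = 2×16 is composite, so 2·16 ≡ 0 gives zero divisors (not an integral domain)
Commutative: Yes
Integral domain: No
Has unity: Yes

ℤ_32: Commutative=Yes, Unity=Yes


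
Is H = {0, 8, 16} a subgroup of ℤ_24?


Subgroup test for H = {0, 8, 16} in (ℤ_24, +):
(1) 0 ∈ H? Yes
(2) Closure: for all a,b ∈ H, (a+b) mod 24 ∈ H? Yes
(3) Inverses: for all a ∈ H, -a mod 24 ∈ H? Yes

Yes, H is a subgroup of ℤ_24


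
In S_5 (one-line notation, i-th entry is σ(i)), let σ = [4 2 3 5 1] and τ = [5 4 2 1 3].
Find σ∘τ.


σ∘τ: apply τ first, then σ
1 →τ 5 →σ 1
2 →τ 4 →σ 5
3 →τ 2 →σ 2
4 →τ 1 →σ 4
5 →τ 3 →σ 3

σ∘τ = [1 5 2 4 3]


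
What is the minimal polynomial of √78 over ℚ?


√78 satisfies x² - 78 = 0, irreducible over ℚ since 78 is squarefree

Minimal polynomial: x² - 78


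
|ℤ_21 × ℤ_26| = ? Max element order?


|ℤ_21 × ℤ_26| = 21 × 26 = 546
Max element order = lcm(21,26) = 546
Cyclic? Yes (gcd=1)

|ℤ_21×ℤ_26| = 546, max element order = 546


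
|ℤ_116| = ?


ℤ_n has n elements.

|ℤ_116| = 116


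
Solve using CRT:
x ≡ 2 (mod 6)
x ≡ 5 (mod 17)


m₁ = 6, m₂ = 17, gcd = 1, so CRT applies. M = m₁·m₂ = 102
Let M₁ = M/m₁ = 17, M₂ = M/m₂ = 6
Find y₁ ≡ M₁⁻¹ (mod m₁): 17⁻¹ ≡ 5 (mod 6)
Find y₂ ≡ M₂⁻¹ (mod m₂): 6⁻¹ ≡ 3 (mod 17)
x = a₁·M₁·y₁ + a₂·M₂·y₂ = 2·17·5 + 5·6·3 = 260
Reduce mod 102: x ≡ 56
Check: 56 mod 6 = 2 ✓, 56 mod 17 = 5 ✓

x ≡ 56 (mod 102)


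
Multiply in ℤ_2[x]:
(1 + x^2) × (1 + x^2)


Expand and collect like terms; reduce coefficients mod 2:
x^0: 1·1 = 1 ≡ 1 (mod 2)
x^1: 1·0 + 0·1 = 0 ≡ 0 (mod 2)
x^2: 1·1 + 0·0 + 1·1 = 2 ≡ 0 (mod 2)
x^3: 0·1 + 1·0 = 0 ≡ 0 (mod 2)
x^4: 1·1 = 1 ≡ 1 (mod 2)
Result: 1 + x^4

f · g = 1 + x^4


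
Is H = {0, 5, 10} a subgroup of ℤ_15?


Subgroup test for H = {0, 5, 10} in (ℤ_15, +):
(1) 0 ∈ H? Yes
(2) Closure: for all a,b ∈ H, (a+b) mod 15 ∈ H? Yes
(3) Inverses: for all a ∈ H, -a mod 15 ∈ H? Yes

Yes, H is a subgroup of ℤ_15


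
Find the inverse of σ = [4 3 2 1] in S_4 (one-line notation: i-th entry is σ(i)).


To find σ⁻¹, swap domain and range:
σ(1) = 4 → σ⁻¹(4) = 1
σ(2) = 3 → σ⁻¹(3) = 2
σ(3) = 2 → σ⁻¹(2) = 3
σ(4) = 1 → σ⁻¹(1) = 4

σ⁻¹ = [4 3 2 1]


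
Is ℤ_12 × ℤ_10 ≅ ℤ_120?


Comparing ℤ_12 × ℤ_10 and ℤ_120:
gcd(12,10) = 2 ≠ 1. Max element order in ℤ_12×ℤ_10 is lcm(12,10) = 60 < 120, so it has no element of order 120

No, ℤ_12 × ℤ_10 ≇ ℤ_120


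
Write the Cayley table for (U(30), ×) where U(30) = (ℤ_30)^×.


Elements: {1, 7, 11, 13, 17, 19, 23, 29}
Operation: multiplication mod 30
Entry (a, b) = (a × b) mod 30

Cayley table:
   |  1 |  7 | 11 | 13 | 17 | 19 | 23 | 29
 1 |  1 |  7 | 11 | 13 | 17 | 19 | 23 | 29
 7 |  7 | 19 | 17 |  1 | 29 | 13 | 11 | 23
11 | 11 | 17 |  1 | 23 |  7 | 29 | 13 | 19
13 | 13 |  1 | 23 | 19 | 11 |  7 | 29 | 17
17 | 17 | 29 |  7 | 11 | 19 | 23 |  1 | 13
19 | 19 | 13 | 29 |  7 | 23 |  1 | 17 | 11
23 | 23 | 11 | 13 | 29 |  1 | 17 | 19 |  7
29 | 29 | 23 | 19 | 17 | 13 | 11 |  7 |  1


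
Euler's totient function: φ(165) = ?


Factor n: 165 = 3 × 5 × 11
φ(n) = n · ∏(1 - 1/p) over distinct primes p | n
φ(165) = 165 · (1 - 1/3) · (1 - 1/5) · (1 - 1/11) = 80

φ(165) = 80


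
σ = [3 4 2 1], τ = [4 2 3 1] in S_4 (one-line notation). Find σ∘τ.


σ∘τ: apply τ first, then σ
1 →τ 4 →σ 1
2 →τ 2 →σ 4
3 →τ 3 →σ 2
4 →τ 1 →σ 3

σ∘τ = [1 4 2 3]


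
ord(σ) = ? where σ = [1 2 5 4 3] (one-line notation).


Cycle decomposition: (3 5)
Cycle lengths: 2
Order = lcm(2) = 2

ord(σ) = 2


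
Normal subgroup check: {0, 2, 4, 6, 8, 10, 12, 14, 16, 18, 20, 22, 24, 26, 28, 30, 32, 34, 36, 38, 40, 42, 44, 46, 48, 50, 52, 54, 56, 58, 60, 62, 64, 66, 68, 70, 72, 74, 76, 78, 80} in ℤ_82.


H = {0, 2, 4, 6, 8, 10, 12, 14, 16, 18, 20, 22, 24, 26, 28, 30, 32, 34, 36, 38, 40, 42, 44, 46, 48, 50, 52, 54, 56, 58, 60, 62, 64, 66, 68, 70, 72, 74, 76, 78, 80} in ℤ_82
ℤ_82 is abelian; every subgroup of an abelian group is normal

Yes, normal subgroup


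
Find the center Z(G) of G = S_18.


Z(G) = {g ∈ G | gx = xg for all x ∈ G}
S_n is non-abelian for n ≥ 3; Z(S_18) is trivial

Z(S_18) = {e}


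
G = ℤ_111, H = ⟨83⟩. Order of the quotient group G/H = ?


|⟨83⟩| = n / gcd(83, 111) = 111 / 1 = 111
H is normal (ℤ_111 is abelian).
|G/H| = |G| / |H| = 111 / 111 = 1

|G/H| = 1


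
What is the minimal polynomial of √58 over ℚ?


√58 satisfies x² - 58 = 0, irreducible over ℚ since 58 is squarefree

Minimal polynomial: x² - 58


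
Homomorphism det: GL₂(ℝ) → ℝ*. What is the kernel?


Kernel = preimage of identity
ker(det) = {A | det(A) = 1} = SL₂(ℝ)

ker(det) = SL₂(ℝ)


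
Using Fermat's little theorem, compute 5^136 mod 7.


Fermat's little theorem: if p is prime and gcd(a,p)=1, then a^(p-1) ≡ 1 (mod p)
p = 7 is prime, gcd(5,7) = 1
Reduce exponent: 136 mod 6 = 4
So 5^136 ≡ 5^4 (mod 7)
5^4 mod 7 = 2

5^136 ≡ 2 (mod 7)


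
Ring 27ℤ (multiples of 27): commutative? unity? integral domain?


27ℤ is a commutative ring under +,× but has no multiplicative identity (1 ∉ 27ℤ); it has no zero divisors, but without unity it is not an integral domain
Commutative: Yes
Integral domain: No
Has unity: No

27ℤ (multiples of 27): Commutative=Yes, Unity=No


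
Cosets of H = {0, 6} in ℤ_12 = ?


H = {0, 6}, |H| = 2
Number of cosets = |G|/|H| = 12/2 = 6
0 + H = {0, 6}
1 + H = {1, 7}
2 + H = {2, 8}
3 + H = {3, 9}
4 + H = {4, 10}
5 + H = {5, 11}

Cosets: 0+H={0,6}; 1+H={1,7}; 2+H={2,8}; 3+H={3,9}; 4+H={4,10}; 5+H={5,11}


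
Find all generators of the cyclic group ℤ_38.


g generates ℤ_n iff gcd(g,n) = 1
Prime factors of 38: 2, 19
Generators are g ∈ {1,...,37} not divisible by any of these primes.
Generators: {1, 3, 5, 7, 9, 11, 13, 15, 17, 21, 23, 25, 27, 29, 31, 33, 35, 37}
Number of generators = φ(38) = 18

Generators of ℤ_38 = {1, 3, 5, 7, 9, 11, 13, 15, 17, 21, 23, 25, 27, 29, 31, 33, 35, 37}


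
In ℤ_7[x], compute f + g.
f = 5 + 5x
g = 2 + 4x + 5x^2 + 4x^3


Add coefficients mod 7:
x^0: 5 + 2 = 0 (mod 7)
x^1: 5 + 4 = 2 (mod 7)
x^2: 0 + 5 = 5 (mod 7)
x^3: 0 + 4 = 4 (mod 7)
Result: 2x + 5x^2 + 4x^3

f + g = 2x + 5x^2 + 4x^3


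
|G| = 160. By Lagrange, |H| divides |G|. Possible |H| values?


Lagrange's theorem: |H| divides |G|
|G| = 160
Divisors of 160: 1, 2, 4, 5, 8, 10, 16, 20, 32, 40, 80, 160

Possible subgroup orders: {1, 2, 4, 5, 8, 10, 16, 20, 32, 40, 80, 160}


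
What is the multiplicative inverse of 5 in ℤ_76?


Use the extended Euclidean algorithm to write 1 = 5·s + 76·t; then s mod 76 is the inverse.
Euclidean algorithm:
  5 = 0·76 + 5
  76 = 15·5 + 1
  5 = 5·1 + 0
gcd(5,76) = 1
Back-substitution gives: 5·(-15) + 76·(1) = 1
So 5⁻¹ ≡ -15 ≡ 61 (mod 76)
Check: 5 × 61 = 305 ≡ 1 (mod 76) ✓

5⁻¹ ≡ 61 (mod 76)


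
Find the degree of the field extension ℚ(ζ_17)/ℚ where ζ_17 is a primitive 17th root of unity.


[ℚ(ζ_n):ℚ] = deg Φ_n(x) = φ(n). Here φ(17) = 16

[ℚ(ζ_17)/ℚ where ζ_17 is a primitive 17th root of unity] = 16


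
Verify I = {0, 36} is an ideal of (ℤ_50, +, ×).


Check ideal conditions for I = {0, 36} in ℤ_50:
(1) I is an additive subgroup? No
(2) For r ∈ ℤ_50 and a ∈ I: r·a ∈ I? No  [counterexample: r=2, a=36, r·a mod 50 = 22 ∉ I]

No, I is not an ideal of ℤ_50


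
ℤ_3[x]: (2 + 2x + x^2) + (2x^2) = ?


Add coefficients mod 3:
x^0: 2 + 0 = 2 (mod 3)
x^1: 2 + 0 = 2 (mod 3)
x^2: 1 + 2 = 0 (mod 3)
Result: 2 + 2x

f + g = 2 + 2x


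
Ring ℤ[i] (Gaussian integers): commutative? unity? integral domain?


ℤ[i] is a commutative integral domain with unity 1 (in fact a Euclidean domain)
Commutative: Yes
Integral domain: Yes
Has unity: Yes

ℤ[i] (Gaussian integers): Commutative=Yes, Unity=Yes


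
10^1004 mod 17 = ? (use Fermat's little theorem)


Fermat's little theorem: if p is prime and gcd(a,p)=1, then a^(p-1) ≡ 1 (mod p)
p = 17 is prime, gcd(10,17) = 1
Reduce exponent: 1004 mod 16 = 12
So 10^1004 ≡ 10^12 (mod 17)
10^12 mod 17 = 13

10^1004 ≡ 13 (mod 17)


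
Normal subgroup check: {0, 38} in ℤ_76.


H = {0, 38} in ℤ_76
ℤ_76 is abelian; every subgroup of an abelian group is normal

Yes, normal subgroup


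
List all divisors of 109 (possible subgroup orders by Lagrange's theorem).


Lagrange's theorem: |H| divides |G|
|G| = 109
Divisors of 109: 1, 109

Possible subgroup orders: {1, 109}


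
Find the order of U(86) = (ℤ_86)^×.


U(n) is the group of units mod n; |U(n)| = φ(n)
|U(86)| = φ(86) = 42

|U(86) = (ℤ_86)^×| = 42


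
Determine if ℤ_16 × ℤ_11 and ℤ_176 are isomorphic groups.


Comparing ℤ_16 × ℤ_11 and ℤ_176:
gcd(16,11) = 1, so ℤ_16 × ℤ_11 ≅ ℤ_176 (CRT)

Yes, ℤ_16 × ℤ_11 ≅ ℤ_176


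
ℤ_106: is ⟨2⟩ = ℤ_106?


g generates ℤ_n iff gcd(g, n) = 1
gcd(2, 106) = 2
Since gcd = 2 ≠ 1, ⟨2⟩ has order 53 < 106, so 2 is not a generator.

No, 2 does not generate ℤ_106


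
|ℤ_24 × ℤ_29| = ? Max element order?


|ℤ_24 × ℤ_29| = 24 × 29 = 696
Max element order = lcm(24,29) = 696
Cyclic? Yes (gcd=1)

|ℤ_24×ℤ_29| = 696, max element order = 696


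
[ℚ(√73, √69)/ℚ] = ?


[ℚ(√73,√69):ℚ] = [ℚ(√73,√69):ℚ(√73)]·[ℚ(√73):ℚ] = 2·2 = 4

[ℚ(√73, √69)/ℚ] = 4


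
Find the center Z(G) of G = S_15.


Z(G) = {g ∈ G | gx = xg for all x ∈ G}
S_n is non-abelian for n ≥ 3; Z(S_15) is trivial

Z(S_15) = {e}


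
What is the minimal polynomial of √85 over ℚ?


√85 satisfies x² - 85 = 0, irreducible over ℚ since 85 is squarefree

Minimal polynomial: x² - 85


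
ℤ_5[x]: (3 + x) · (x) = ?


Expand and collect like terms; reduce coefficients mod 5:
x^0: 3·0 = 0 ≡ 0 (mod 5)
x^1: 3·1 + 1·0 = 3 ≡ 3 (mod 5)
x^2: 1·1 = 1 ≡ 1 (mod 5)
Result: 3x + x^2

f · g = 3x + x^2


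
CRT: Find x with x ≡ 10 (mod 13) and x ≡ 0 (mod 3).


m₁ = 13, m₂ = 3, gcd = 1, so CRT applies. M = m₁·m₂ = 39
Let M₁ = M/m₁ = 3, M₂ = M/m₂ = 13
Find y₁ ≡ M₁⁻¹ (mod m₁): 3⁻¹ ≡ 9 (mod 13)
Find y₂ ≡ M₂⁻¹ (mod m₂): 13⁻¹ ≡ 1 (mod 3)
x = a₁·M₁·y₁ + a₂·M₂·y₂ = 10·3·9 + 0·13·1 = 270
Reduce mod 39: x ≡ 36
Check: 36 mod 13 = 10 ✓, 36 mod 3 = 0 ✓

x ≡ 36 (mod 39)


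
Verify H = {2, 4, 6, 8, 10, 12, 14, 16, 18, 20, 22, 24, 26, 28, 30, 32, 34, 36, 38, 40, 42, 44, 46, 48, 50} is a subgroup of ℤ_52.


Subgroup test for H = {2, 4, 6, 8, 10, 12, 14, 16, 18, 20, 22, 24, 26, 28, 30, 32, 34, 36, 38, 40, 42, 44, 46, 48, 50} in (ℤ_52, +):
(1) 0 ∈ H? No
(2) Closure: for all a,b ∈ H, (a+b) mod 52 ∈ H? No  [counterexample: 2 + 50 = 0 ∉ H]
(3) Inverses: for all a ∈ H, -a mod 52 ∈ H? Yes

No, H is not a subgroup of ℤ_52


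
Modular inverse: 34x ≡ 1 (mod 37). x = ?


Use the extended Euclidean algorithm to write 1 = 34·s + 37·t; then s mod 37 is the inverse.
Euclidean algorithm:
  34 = 0·37 + 34
  37 = 1·34 + 3
  34 = 11·3 + 1
  3 = 3·1 + 0
gcd(34,37) = 1
Back-substitution gives: 34·(12) + 37·(-11) = 1
So 34⁻¹ ≡ 12 ≡ 12 (mod 37)
Check: 34 × 12 = 408 ≡ 1 (mod 37) ✓

34⁻¹ ≡ 12 (mod 37)


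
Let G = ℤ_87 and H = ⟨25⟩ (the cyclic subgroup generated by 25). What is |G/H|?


|⟨25⟩| = n / gcd(25, 87) = 87 / 1 = 87
H is normal (ℤ_87 is abelian).
|G/H| = |G| / |H| = 87 / 87 = 1

|G/H| = 1


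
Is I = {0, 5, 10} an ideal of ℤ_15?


Check ideal conditions for I = {0, 5, 10} in ℤ_15:
(1) I is an additive subgroup? Yes
(2) For r ∈ ℤ_15 and a ∈ I: r·a ∈ I? Yes

Yes, I is an ideal of ℤ_15


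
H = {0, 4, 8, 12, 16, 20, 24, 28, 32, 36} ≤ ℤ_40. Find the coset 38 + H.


38 + H = {38 + h (mod 40) : h ∈ H}
38+0=38, 38+4=2, 38+8=6, 38+12=10, 38+16=14, 38+20=18, 38+24=22, 38+28=26, 38+32=30, 38+36=34
38 + H = {2, 6, 10, 14, 18, 22, 26, 30, 34, 38} = 2 + H

38 + H = {2, 6, 10, 14, 18, 22, 26, 30, 34, 38}


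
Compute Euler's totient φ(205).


Factor n: 205 = 5 × 41
φ(n) = n · ∏(1 - 1/p) over distinct primes p | n
φ(205) = 205 · (1 - 1/5) · (1 - 1/41) = 160

φ(205) = 160


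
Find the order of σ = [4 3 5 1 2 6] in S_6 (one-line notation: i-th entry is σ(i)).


Cycle decomposition: (1 4) (2 3 5)
Cycle lengths: 2, 3
Order = lcm(2, 3) = 6

ord(σ) = 6


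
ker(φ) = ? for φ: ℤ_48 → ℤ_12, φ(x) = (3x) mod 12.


Kernel = preimage of identity
ker(φ) = {x ∈ ℤ_48 : 3x ≡ 0 (mod 12)}. Since 12 | 48, φ is well-defined. The kernel is the cyclic subgroup ⟨4⟩ of ℤ_48 (order 12), i.e. {0, 4, 8, 12, 16, 20, 24, 28, 32, 36, 40, 44}

ker(φ) = {0, 4, 8, 12, 16, 20, 24, 28, 32, 36, 40, 44}


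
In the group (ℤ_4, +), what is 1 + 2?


Operation: addition mod 4
1 + 2 = (a + b) mod 4 with a = 1, b = 2

1 + 2 = 3


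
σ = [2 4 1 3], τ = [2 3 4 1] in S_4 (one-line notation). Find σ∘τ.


σ∘τ: apply τ first, then σ
1 →τ 2 →σ 4
2 →τ 3 →σ 1
3 →τ 4 →σ 3
4 →τ 1 →σ 2

σ∘τ = [4 1 3 2]


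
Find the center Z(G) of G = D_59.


Z(G) = {g ∈ G | gx = xg for all x ∈ G}
For odd n, Z(D_n) = {e}: no nontrivial rotation commutes with all reflections

Z(D_59) = {e}


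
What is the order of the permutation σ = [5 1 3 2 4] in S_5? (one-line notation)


Cycle decomposition: (1 5 4 2)
Cycle lengths: 4
Order = lcm(4) = 4

ord(σ) = 4


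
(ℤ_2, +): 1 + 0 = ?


Operation: addition mod 2
1 + 0 = (a + b) mod 2 with a = 1, b = 0

1 + 0 = 1


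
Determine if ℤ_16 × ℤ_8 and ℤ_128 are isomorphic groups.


Comparing ℤ_16 × ℤ_8 and ℤ_128:
gcd(16,8) = 8 ≠ 1. Max element order in ℤ_16×ℤ_8 is lcm(16,8) = 16 < 128, so it has no element of order 128

No, ℤ_16 × ℤ_8 ≇ ℤ_128


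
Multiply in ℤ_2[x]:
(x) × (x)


Expand and collect like terms; reduce coefficients mod 2:
x^0: 0·0 = 0 ≡ 0 (mod 2)
x^1: 0·1 + 1·0 = 0 ≡ 0 (mod 2)
x^2: 1·1 = 1 ≡ 1 (mod 2)
Result: x^2

f · g = x^2


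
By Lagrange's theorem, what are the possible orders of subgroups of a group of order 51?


Lagrange's theorem: |H| divides |G|
|G| = 51
Divisors of 51: 1, 3, 17, 51

Possible subgroup orders: {1, 3, 17, 51}


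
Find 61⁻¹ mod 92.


Use the extended Euclidean algorithm to write 1 = 61·s + 92·t; then s mod 92 is the inverse.
Euclidean algorithm:
  61 = 0·92 + 61
  92 = 1·61 + 31
  61 = 1·31 + 30
  31 = 1·30 + 1
  30 = 30·1 + 0
gcd(61,92) = 1
Back-substitution gives: 61·(-3) + 92·(2) = 1
So 61⁻¹ ≡ -3 ≡ 89 (mod 92)
Check: 61 × 89 = 5429 ≡ 1 (mod 92) ✓

61⁻¹ ≡ 89 (mod 92)


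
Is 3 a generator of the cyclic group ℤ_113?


g generates ℤ_n iff gcd(g, n) = 1
gcd(3, 113) = 1
Since gcd = 1, 3 is a generator.

Yes, 3 generates ℤ_113


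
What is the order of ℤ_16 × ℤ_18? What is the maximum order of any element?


|ℤ_16 × ℤ_18| = 16 × 18 = 288
Max element order = lcm(16,18) = 144
Cyclic? No (gcd=2)

|ℤ_16×ℤ_18| = 288, max element order = 144


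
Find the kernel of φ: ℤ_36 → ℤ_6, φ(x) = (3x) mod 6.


Kernel = preimage of identity
ker(φ) = {x ∈ ℤ_36 : 3x ≡ 0 (mod 6)}. Since 6 | 36, φ is well-defined. The kernel is the cyclic subgroup ⟨2⟩ of ℤ_36 (order 18), i.e. {0, 2, 4, 6, 8, 10, 12, 14, 16, 18, 20, 22, 24, 26, 28, 30, 32, 34}

ker(φ) = {0, 2, 4, 6, 8, 10, 12, 14, 16, 18, 20, 22, 24, 26, 28, 30, 32, 34}


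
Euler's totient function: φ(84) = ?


Factor n: 84 = 2^2 × 3 × 7
φ(n) = n · ∏(1 - 1/p) over distinct primes p | n
φ(84) = 84 · (1 - 1/2) · (1 - 1/3) · (1 - 1/7) = 24

φ(84) = 24


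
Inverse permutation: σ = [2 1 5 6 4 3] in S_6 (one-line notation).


To find σ⁻¹, swap domain and range:
σ(1) = 2 → σ⁻¹(2) = 1
σ(2) = 1 → σ⁻¹(1) = 2
σ(3) = 5 → σ⁻¹(5) = 3
σ(4) = 6 → σ⁻¹(6) = 4
σ(5) = 4 → σ⁻¹(4) = 5
σ(6) = 3 → σ⁻¹(3) = 6

σ⁻¹ = [2 1 6 5 3 4]


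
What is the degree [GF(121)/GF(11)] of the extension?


GF(121) = GF(11^2), so the extension degree is 2

[GF(121)/GF(11)] = 2


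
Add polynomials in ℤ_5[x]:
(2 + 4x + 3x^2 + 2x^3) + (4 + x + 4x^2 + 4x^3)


Add coefficients mod 5:
x^0: 2 + 4 = 1 (mod 5)
x^1: 4 + 1 = 0 (mod 5)
x^2: 3 + 4 = 2 (mod 5)
x^3: 2 + 4 = 1 (mod 5)
Result: 1 + 2x^2 + x^3

f + g = 1 + 2x^2 + x^3


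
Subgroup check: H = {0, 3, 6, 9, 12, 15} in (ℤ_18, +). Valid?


Subgroup test for H = {0, 3, 6, 9, 12, 15} in (ℤ_18, +):
(1) 0 ∈ H? Yes
(2) Closure: for all a,b ∈ H, (a+b) mod 18 ∈ H? Yes
(3) Inverses: for all a ∈ H, -a mod 18 ∈ H? Yes

Yes, H is a subgroup of ℤ_18


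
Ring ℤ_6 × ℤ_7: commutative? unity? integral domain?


Direct product ring; commutative with unity (1,1); but (1,0)·(0,1) = (0,0) gives zero divisors, so not an integral domain
Commutative: Yes
Integral domain: No
Has unity: Yes

ℤ_6 × ℤ_7: Commutative=Yes, Unity=Yes


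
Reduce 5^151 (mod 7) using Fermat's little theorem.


Fermat's little theorem: if p is prime and gcd(a,p)=1, then a^(p-1) ≡ 1 (mod p)
p = 7 is prime, gcd(5,7) = 1
Reduce exponent: 151 mod 6 = 1
So 5^151 ≡ 5^1 (mod 7)
5^1 mod 7 = 5

5^151 ≡ 5 (mod 7)


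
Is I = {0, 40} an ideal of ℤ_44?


Check ideal conditions for I = {0, 40} in ℤ_44:
(1) I is an additive subgroup? No
(2) For r ∈ ℤ_44 and a ∈ I: r·a ∈ I? No  [counterexample: r=2, a=40, r·a mod 44 = 36 ∉ I]

No, I is not an ideal of ℤ_44


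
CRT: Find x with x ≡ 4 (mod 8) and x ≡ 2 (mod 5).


m₁ = 8, m₂ = 5, gcd = 1, so CRT applies. M = m₁·m₂ = 40
Let M₁ = M/m₁ = 5, M₂ = M/m₂ = 8
Find y₁ ≡ M₁⁻¹ (mod m₁): 5⁻¹ ≡ 5 (mod 8)
Find y₂ ≡ M₂⁻¹ (mod m₂): 8⁻¹ ≡ 2 (mod 5)
x = a₁·M₁·y₁ + a₂·M₂·y₂ = 4·5·5 + 2·8·2 = 132
Reduce mod 40: x ≡ 12
Check: 12 mod 8 = 4 ✓, 12 mod 5 = 2 ✓

x ≡ 12 (mod 40)


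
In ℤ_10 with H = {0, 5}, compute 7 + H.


7 + H = {7 + h (mod 10) : h ∈ H}
7+0=7, 7+5=2
7 + H = {2, 7} = 2 + H

7 + H = {2, 7}


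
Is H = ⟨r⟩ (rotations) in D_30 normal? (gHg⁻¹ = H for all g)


H = ⟨r⟩ (rotations) in D_30
The rotation subgroup ⟨r⟩ has index 2 in D_30, so it is normal

Yes, normal subgroup


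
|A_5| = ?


|A_n| = n!/2 (even permutations)
|A_5| = 5!/2 = 120/2 = 60

|A_5| = 60


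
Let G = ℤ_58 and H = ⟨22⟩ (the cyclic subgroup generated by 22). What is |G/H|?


|⟨22⟩| = n / gcd(22, 58) = 58 / 2 = 29
H is normal (ℤ_58 is abelian).
|G/H| = |G| / |H| = 58 / 29 = 2

|G/H| = 2


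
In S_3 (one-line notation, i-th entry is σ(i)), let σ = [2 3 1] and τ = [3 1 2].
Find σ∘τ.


σ∘τ: apply τ first, then σ
1 →τ 3 →σ 1
2 →τ 1 →σ 2
3 →τ 2 →σ 3

σ∘τ = [1 2 3]


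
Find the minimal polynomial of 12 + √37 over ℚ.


Let α = 12 + √37. Then α - 12 = √37, so (α - 12)² = 37, giving α² - 24α + 107 = 0. Degree 2 and α ∉ ℚ, so this is the minimal polynomial.

Minimal polynomial: x² - 24x + 107


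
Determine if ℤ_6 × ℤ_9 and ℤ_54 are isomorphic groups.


Comparing ℤ_6 × ℤ_9 and ℤ_54:
gcd(6,9) = 3 ≠ 1. Max element order in ℤ_6×ℤ_9 is lcm(6,9) = 18 < 54, so it has no element of order 54

No, ℤ_6 × ℤ_9 ≇ ℤ_54


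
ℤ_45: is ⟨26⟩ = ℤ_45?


g generates ℤ_n iff gcd(g, n) = 1
gcd(26, 45) = 1
Since gcd = 1, 26 is a generator.

Yes, 26 generates ℤ_45
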